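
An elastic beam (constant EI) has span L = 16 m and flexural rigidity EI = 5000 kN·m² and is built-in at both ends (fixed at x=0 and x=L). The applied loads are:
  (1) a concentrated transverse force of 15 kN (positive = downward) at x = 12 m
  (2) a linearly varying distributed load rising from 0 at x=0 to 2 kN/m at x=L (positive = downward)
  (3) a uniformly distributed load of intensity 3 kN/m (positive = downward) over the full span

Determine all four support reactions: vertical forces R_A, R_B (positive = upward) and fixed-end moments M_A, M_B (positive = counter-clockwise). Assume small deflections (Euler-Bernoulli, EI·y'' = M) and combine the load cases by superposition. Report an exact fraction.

R_A = 4983/160 kN, M_A = 5539/60 kN·m, R_B = 7657/160 kN, M_B = -2467/20 kN·m

Load 1 — point force P=15 kN at a=12 m (b=L-a=4):
  R_A = Pb²(3a+b)/L³ = 15·4²·(3·12+4)/16³ = 75/32 kN
  M_A = Pab²/L² = 15·12·4²/16² = 45/4 kN·m
  R_B = Pa²(a+3b)/L³ = 15·12²·(12+3·4)/16³ = 405/32 kN
  M_B = -Pa²b/L² = -15·12²·4/16² = -135/4 kN·m
Load 2 — triangular load w₀=2 kN/m (0→w₀ over full span):
  R_A = 3w₀L/20 = 3·2·16/20 = 24/5 kN
  M_A = w₀L²/30 = 2·16²/30 = 256/15 kN·m
  R_B = 7w₀L/20 = 7·2·16/20 = 56/5 kN
  M_B = -w₀L²/20 = -2·16²/20 = -128/5 kN·m
Load 3 — uniform load w=3 kN/m over full span:
  R_A = wL/2 = 3·16/2 = 24 kN
  M_A = wL²/12 = 3·16²/12 = 64 kN·m
  R_B = wL/2 = 3·16/2 = 24 kN
  M_B = -wL²/12 = -3·16²/12 = -64 kN·m
Superposition: R_A = 4983/160 kN, M_A = 5539/60 kN·m, R_B = 7657/160 kN, M_B = -2467/20 kN·m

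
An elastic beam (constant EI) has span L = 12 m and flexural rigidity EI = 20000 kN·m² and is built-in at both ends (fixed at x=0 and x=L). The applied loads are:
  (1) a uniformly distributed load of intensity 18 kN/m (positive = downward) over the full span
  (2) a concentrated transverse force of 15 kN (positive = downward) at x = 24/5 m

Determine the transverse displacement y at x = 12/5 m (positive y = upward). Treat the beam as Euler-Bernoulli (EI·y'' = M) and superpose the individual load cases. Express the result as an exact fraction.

y(12/5) = -43983/1953125 m

Load 1 — uniform load w=18 kN/m over full span:
  y_1 = -wx²(L-x)²/(24EI) = -18·(12/5)²·(12-(12/5))²/(24·20000) = -7776/390625 m
Load 2 — point force P=15 kN at a=24/5 m (b=L-a=36/5):
  y_2 = -Pb²x²(3aL-(3a+b)x)/(6L³EI)  [x≤a] = -15·(36/5)²·(12/5)²·(3·(24/5)·12-(3·(24/5)+(36/5))·(12/5))/(6·12³·20000) = -5103/1953125 m
Superposition: y = Σ y_i = -43983/1953125 m ≈ -0.022519 m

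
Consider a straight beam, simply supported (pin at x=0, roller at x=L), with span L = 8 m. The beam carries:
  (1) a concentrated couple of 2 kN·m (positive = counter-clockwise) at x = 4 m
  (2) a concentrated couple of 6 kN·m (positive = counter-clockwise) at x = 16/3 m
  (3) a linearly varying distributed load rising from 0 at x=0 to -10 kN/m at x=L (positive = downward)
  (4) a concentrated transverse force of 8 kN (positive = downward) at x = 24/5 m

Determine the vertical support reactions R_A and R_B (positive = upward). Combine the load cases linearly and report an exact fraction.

Load 1 — applied couple M₀=2 kN·m at a=4 m (b=L-a=4):
  R_A = M₀/L = 2/8 = 1/4 kN
  R_B = -M₀/L = -2/8 = -1/4 kN
Load 2 — applied couple M₀=6 kN·m at a=16/3 m (b=L-a=8/3):
  R_A = M₀/L = 6/8 = 3/4 kN
  R_B = -M₀/L = -6/8 = -3/4 kN
Load 3 — triangular load w₀=-10 kN/m (0→w₀ over full span):
  R_A = w₀L/6 = (-10)·8/6 = -40/3 kN
  R_B = w₀L/3 = (-10)·8/3 = -80/3 kN
Load 4 — point force P=8 kN at a=24/5 m (b=L-a=16/5):
  R_A = Pb/L = 8·(16/5)/8 = 16/5 kN
  R_B = Pa/L = 8·(24/5)/8 = 24/5 kN
Superposition: R_A = -137/15 kN, R_B = -343/15 kN

R_A = -137/15 kN, R_B = -343/15 kN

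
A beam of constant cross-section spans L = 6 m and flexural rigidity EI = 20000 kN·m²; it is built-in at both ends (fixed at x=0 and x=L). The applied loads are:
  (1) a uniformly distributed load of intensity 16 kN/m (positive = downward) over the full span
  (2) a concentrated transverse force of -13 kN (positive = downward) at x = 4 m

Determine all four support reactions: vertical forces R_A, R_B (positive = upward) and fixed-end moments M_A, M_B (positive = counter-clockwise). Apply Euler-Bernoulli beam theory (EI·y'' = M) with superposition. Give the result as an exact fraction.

Load 1 — uniform load w=16 kN/m over full span:
  R_A = wL/2 = 16·6/2 = 48 kN
  M_A = wL²/12 = 16·6²/12 = 48 kN·m
  R_B = wL/2 = 16·6/2 = 48 kN
  M_B = -wL²/12 = -16·6²/12 = -48 kN·m
Load 2 — point force P=-13 kN at a=4 m (b=L-a=2):
  R_A = Pb²(3a+b)/L³ = (-13)·2²·(3·4+2)/6³ = -91/27 kN
  M_A = Pab²/L² = (-13)·4·2²/6² = -52/9 kN·m
  R_B = Pa²(a+3b)/L³ = (-13)·4²·(4+3·2)/6³ = -260/27 kN
  M_B = -Pa²b/L² = -(-13)·4²·2/6² = 104/9 kN·m
Superposition: R_A = 1205/27 kN, M_A = 380/9 kN·m, R_B = 1036/27 kN, M_B = -328/9 kN·m

R_A = 1205/27 kN, M_A = 380/9 kN·m, R_B = 1036/27 kN, M_B = -328/9 kN·m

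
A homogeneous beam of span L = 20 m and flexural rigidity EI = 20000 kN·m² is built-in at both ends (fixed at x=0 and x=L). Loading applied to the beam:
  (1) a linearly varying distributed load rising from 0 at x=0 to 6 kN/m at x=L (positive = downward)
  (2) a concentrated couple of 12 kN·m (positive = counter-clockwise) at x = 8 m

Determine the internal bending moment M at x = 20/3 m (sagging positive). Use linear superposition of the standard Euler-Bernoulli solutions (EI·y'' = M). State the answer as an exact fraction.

M(20/3) = 19916/675 kN·m

Load 1 — triangular load w₀=6 kN/m (0→w₀ over full span):
  M_1 = 3w₀Lx/20 - w₀L²/30 - w₀x³/(6L) = 3·6·20·(20/3)/20 - 6·20²/30 - 6·(20/3)³/(6·20) = 680/27 kN·m
Load 2 — applied couple M₀=12 kN·m at a=8 m (b=L-a=12):
  M_2 = R_Ax - M_A  [x≤a] with R_A=108/125, M_A=36/25 = (108/125)·(20/3) - (36/25) = 108/25 kN·m
Superposition: M = Σ M_i = 19916/675 kN·m ≈ 29.505185 kN·m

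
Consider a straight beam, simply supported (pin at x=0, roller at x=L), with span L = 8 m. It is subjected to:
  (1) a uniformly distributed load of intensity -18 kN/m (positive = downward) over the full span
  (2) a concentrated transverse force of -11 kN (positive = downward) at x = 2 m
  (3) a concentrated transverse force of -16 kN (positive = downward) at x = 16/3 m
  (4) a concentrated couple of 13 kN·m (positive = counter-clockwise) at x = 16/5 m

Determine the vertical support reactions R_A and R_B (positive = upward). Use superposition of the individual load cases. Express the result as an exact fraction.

Load 1 — uniform load w=-18 kN/m over full span:
  R_A = wL/2 = (-18)·8/2 = -72 kN
  R_B = wL/2 = (-18)·8/2 = -72 kN
Load 2 — point force P=-11 kN at a=2 m (b=L-a=6):
  R_A = Pb/L = (-11)·6/8 = -33/4 kN
  R_B = Pa/L = (-11)·2/8 = -11/4 kN
Load 3 — point force P=-16 kN at a=16/3 m (b=L-a=8/3):
  R_A = Pb/L = (-16)·(8/3)/8 = -16/3 kN
  R_B = Pa/L = (-16)·(16/3)/8 = -32/3 kN
Load 4 — applied couple M₀=13 kN·m at a=16/5 m (b=L-a=24/5):
  R_A = M₀/L = 13/8 kN
  R_B = -M₀/L = -13/8 kN
Superposition: R_A = -2015/24 kN, R_B = -2089/24 kN

R_A = -2015/24 kN, R_B = -2089/24 kN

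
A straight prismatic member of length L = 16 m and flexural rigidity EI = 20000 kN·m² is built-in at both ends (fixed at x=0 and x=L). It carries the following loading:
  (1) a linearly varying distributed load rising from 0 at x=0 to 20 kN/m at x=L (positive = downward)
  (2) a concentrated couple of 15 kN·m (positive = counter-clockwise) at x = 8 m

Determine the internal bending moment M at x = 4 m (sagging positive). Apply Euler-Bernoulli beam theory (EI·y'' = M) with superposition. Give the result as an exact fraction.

M(4) = 79/8 kN·m

Load 1 — triangular load w₀=20 kN/m (0→w₀ over full span):
  M_1 = 3w₀Lx/20 - w₀L²/30 - w₀x³/(6L) = 3·20·16·4/20 - 20·16²/30 - 20·4³/(6·16) = 8 kN·m
Load 2 — applied couple M₀=15 kN·m at a=8 m (b=L-a=8):
  M_2 = R_Ax - M_A  [x≤a] with R_A=45/32, M_A=15/4 = (45/32)·4 - (15/4) = 15/8 kN·m
Superposition: M = Σ M_i = 79/8 kN·m ≈ 9.875000 kN·m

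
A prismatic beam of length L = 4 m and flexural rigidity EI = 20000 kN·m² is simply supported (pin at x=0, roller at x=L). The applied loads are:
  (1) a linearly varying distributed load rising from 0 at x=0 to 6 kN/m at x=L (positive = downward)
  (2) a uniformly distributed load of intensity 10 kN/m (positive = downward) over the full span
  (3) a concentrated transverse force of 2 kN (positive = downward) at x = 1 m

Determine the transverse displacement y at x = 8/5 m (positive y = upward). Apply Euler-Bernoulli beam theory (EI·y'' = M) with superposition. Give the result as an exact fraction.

Load 1 — triangular load w₀=6 kN/m (0→w₀ over full span):
  y_1 = -w₀x(7L⁴-10L²x²+3x⁴)/(360LEI) = -6·(8/5)·(7·4⁴-10·4²·(8/5)²+3·(8/5)⁴)/(360·4·20000) = -4564/9765625 m
Load 2 — uniform load w=10 kN/m over full span:
  y_2 = -wx(L³-2Lx²+x³)/(24EI) = -10·(8/5)·(4³-2·4·(8/5)²+(8/5)³)/(24·20000) = -124/78125 m
Load 3 — point force P=2 kN at a=1 m (b=L-a=3):
  y_3 = -Pa(L-x)(2Lx-a²-x²)/(6LEI)  [x>a] = -2·1·(4-(8/5))·(2·4·(8/5)-1²-(8/5)²)/(6·4·20000) = -231/2500000 m
Superposition: y = Σ y_i = -670923/312500000 m ≈ -0.002147 m

y(8/5) = -670923/312500000 m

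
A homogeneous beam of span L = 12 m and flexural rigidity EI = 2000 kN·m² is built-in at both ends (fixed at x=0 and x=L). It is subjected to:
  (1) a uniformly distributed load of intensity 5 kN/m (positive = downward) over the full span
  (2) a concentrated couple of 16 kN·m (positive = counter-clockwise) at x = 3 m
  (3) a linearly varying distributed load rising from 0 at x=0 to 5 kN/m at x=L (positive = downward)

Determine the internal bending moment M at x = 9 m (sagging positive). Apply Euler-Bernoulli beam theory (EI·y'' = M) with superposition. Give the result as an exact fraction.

Load 1 — uniform load w=5 kN/m over full span:
  M_1 = wLx/2 - wL²/12 - wx²/2 = 5·12·9/2 - 5·12²/12 - 5·9²/2 = 15/2 kN·m
Load 2 — applied couple M₀=16 kN·m at a=3 m (b=L-a=9):
  M_2 = R_Ax - M_A - M₀  [x>a] with R_A=3/2, M_A=-3 = (3/2)·9 - (-3) - 16 = 1/2 kN·m
Load 3 — triangular load w₀=5 kN/m (0→w₀ over full span):
  M_3 = 3w₀Lx/20 - w₀L²/30 - w₀x³/(6L) = 3·5·12·9/20 - 5·12²/30 - 5·9³/(6·12) = 51/8 kN·m
Superposition: M = Σ M_i = 115/8 kN·m ≈ 14.375000 kN·m

M(9) = 115/8 kN·m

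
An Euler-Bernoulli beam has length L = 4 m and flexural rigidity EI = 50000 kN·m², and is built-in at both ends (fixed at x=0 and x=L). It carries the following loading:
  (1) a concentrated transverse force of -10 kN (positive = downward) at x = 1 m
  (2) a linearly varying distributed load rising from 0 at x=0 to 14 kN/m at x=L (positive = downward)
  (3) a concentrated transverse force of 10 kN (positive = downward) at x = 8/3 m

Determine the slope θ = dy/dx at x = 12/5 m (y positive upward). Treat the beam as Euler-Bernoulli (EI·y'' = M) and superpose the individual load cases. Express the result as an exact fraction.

θ(12/5) = 4439/281250000 rad

Load 1 — point force P=-10 kN at a=1 m (b=L-a=3):
  θ_1 = Pa²(L-x)(2bL-(3b+a)(L-x))/(2L³EI)  [x>a] = (-10)·1²·(4-(12/5))·(2·3·4-(3·3+1)·(4-(12/5)))/(2·4³·50000) = -1/50000 rad
Load 2 — triangular load w₀=14 kN/m (0→w₀ over full span):
  θ_2 = -w₀(2x(L-x)(L-2x)(x+2L)+x²(L-x)²)/(120LEI) = -14·(2·(12/5)·(4-(12/5))·(4-2·(12/5))·((12/5)+2·4)+(12/5)²·(4-(12/5))²)/(120·4·50000) = 56/1953125 rad
Load 3 — point force P=10 kN at a=8/3 m (b=L-a=4/3):
  θ_3 = -Pb²x(2aL-(3a+b)x)/(2L³EI)  [x≤a] = -10·(4/3)²·(12/5)·(2·(8/3)·4-(3·(8/3)+(4/3))·(12/5))/(2·4³·50000) = 1/140625 rad
Superposition: θ = Σ θ_i = 4439/281250000 rad ≈ 0.000016 rad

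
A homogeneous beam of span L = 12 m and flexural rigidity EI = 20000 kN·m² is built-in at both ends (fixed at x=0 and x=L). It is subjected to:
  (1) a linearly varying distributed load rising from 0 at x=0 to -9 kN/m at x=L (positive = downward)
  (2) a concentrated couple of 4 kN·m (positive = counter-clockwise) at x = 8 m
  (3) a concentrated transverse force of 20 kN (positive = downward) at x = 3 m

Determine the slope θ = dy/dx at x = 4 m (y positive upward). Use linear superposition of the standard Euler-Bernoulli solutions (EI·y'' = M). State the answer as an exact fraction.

Load 1 — triangular load w₀=-9 kN/m (0→w₀ over full span):
  θ_1 = -w₀(2x(L-x)(L-2x)(x+2L)+x²(L-x)²)/(120LEI) = -(-9)·(2·4·(12-4)·(12-2·4)·(4+2·12)+4²·(12-4)²)/(120·12·20000) = 8/3125 rad
Load 2 — applied couple M₀=4 kN·m at a=8 m (b=L-a=4):
  θ_2 = (R_Ax²/2 - M_Ax)/EI  [x≤a] with R_A=4/9, M_A=4/3 = ((4/9)·4²/2 - (4/3)·4)/20000 = -1/11250 rad
Load 3 — point force P=20 kN at a=3 m (b=L-a=9):
  θ_3 = Pa²(L-x)(2bL-(3b+a)(L-x))/(2L³EI)  [x>a] = 20·3²·(12-4)·(2·9·12-(3·9+3)·(12-4))/(2·12³·20000) = -1/2000 rad
Superposition: θ = Σ θ_i = 887/450000 rad ≈ 0.001971 rad

θ(4) = 887/450000 rad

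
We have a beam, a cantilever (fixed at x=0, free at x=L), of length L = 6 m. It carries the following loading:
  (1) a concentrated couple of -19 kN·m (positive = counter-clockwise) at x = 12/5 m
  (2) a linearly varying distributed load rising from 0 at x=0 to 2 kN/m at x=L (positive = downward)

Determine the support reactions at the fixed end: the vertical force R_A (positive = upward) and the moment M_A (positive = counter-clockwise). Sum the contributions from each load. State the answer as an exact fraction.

Load 1 — applied couple M₀=-19 kN·m at a=12/5 m (b=L-a=18/5):
  R_A = 0 kN
  M_A = -M₀ = -(-19) = 19 kN·m
Load 2 — triangular load w₀=2 kN/m (0→w₀ over full span):
  R_A = w₀L/2 = 2·6/2 = 6 kN
  M_A = w₀L²/3 = 2·6²/3 = 24 kN·m
Superposition: R_A = 6 kN, M_A = 43 kN·m

R_A = 6 kN, M_A = 43 kN·m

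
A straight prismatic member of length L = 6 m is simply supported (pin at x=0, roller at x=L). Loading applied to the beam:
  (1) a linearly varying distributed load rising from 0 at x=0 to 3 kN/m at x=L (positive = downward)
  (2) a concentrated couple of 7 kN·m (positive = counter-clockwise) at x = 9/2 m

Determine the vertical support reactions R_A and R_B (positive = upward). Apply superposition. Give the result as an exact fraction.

Load 1 — triangular load w₀=3 kN/m (0→w₀ over full span):
  R_A = w₀L/6 = 3·6/6 = 3 kN
  R_B = w₀L/3 = 3·6/3 = 6 kN
Load 2 — applied couple M₀=7 kN·m at a=9/2 m (b=L-a=3/2):
  R_A = M₀/L = 7/6 kN
  R_B = -M₀/L = -7/6 kN
Superposition: R_A = 25/6 kN, R_B = 29/6 kN

R_A = 25/6 kN, R_B = 29/6 kN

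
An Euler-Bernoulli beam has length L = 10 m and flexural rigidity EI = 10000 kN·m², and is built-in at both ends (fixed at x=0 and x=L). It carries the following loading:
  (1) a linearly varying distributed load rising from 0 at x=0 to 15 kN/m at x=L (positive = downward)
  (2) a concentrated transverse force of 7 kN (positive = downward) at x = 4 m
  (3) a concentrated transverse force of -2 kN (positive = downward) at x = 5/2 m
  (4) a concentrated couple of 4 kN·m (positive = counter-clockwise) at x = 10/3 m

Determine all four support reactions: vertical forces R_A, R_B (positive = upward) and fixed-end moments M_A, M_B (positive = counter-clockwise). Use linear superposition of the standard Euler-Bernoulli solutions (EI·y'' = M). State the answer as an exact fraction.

R_A = 155291/6000 kN, M_A = 22907/400 kN·m, R_B = 324709/6000 kN, M_B = -95339/1200 kN·m

Load 1 — triangular load w₀=15 kN/m (0→w₀ over full span):
  R_A = 3w₀L/20 = 3·15·10/20 = 45/2 kN
  M_A = w₀L²/30 = 15·10²/30 = 50 kN·m
  R_B = 7w₀L/20 = 7·15·10/20 = 105/2 kN
  M_B = -w₀L²/20 = -15·10²/20 = -75 kN·m
Load 2 — point force P=7 kN at a=4 m (b=L-a=6):
  R_A = Pb²(3a+b)/L³ = 7·6²·(3·4+6)/10³ = 567/125 kN
  M_A = Pab²/L² = 7·4·6²/10² = 252/25 kN·m
  R_B = Pa²(a+3b)/L³ = 7·4²·(4+3·6)/10³ = 308/125 kN
  M_B = -Pa²b/L² = -7·4²·6/10² = -168/25 kN·m
Load 3 — point force P=-2 kN at a=5/2 m (b=L-a=15/2):
  R_A = Pb²(3a+b)/L³ = (-2)·(15/2)²·(3·(5/2)+(15/2))/10³ = -27/16 kN
  M_A = Pab²/L² = (-2)·(5/2)·(15/2)²/10² = -45/16 kN·m
  R_B = Pa²(a+3b)/L³ = (-2)·(5/2)²·((5/2)+3·(15/2))/10³ = -5/16 kN
  M_B = -Pa²b/L² = -(-2)·(5/2)²·(15/2)/10² = 15/16 kN·m
Load 4 — applied couple M₀=4 kN·m at a=10/3 m (b=L-a=20/3):
  R_A = 6M₀ab/L³ = 6·4·(10/3)·(20/3)/10³ = 8/15 kN
  M_A = M₀b(2a-b)/L² = 4·(20/3)·(2·(10/3)-(20/3))/10² = 0 kN·m
  R_B = -6M₀ab/L³ = -6·4·(10/3)·(20/3)/10³ = -8/15 kN
  M_B = M₀a(2b-a)/L² = 4·(10/3)·(2·(20/3)-(10/3))/10² = 4/3 kN·m
Superposition: R_A = 155291/6000 kN, M_A = 22907/400 kN·m, R_B = 324709/6000 kN, M_B = -95339/1200 kN·m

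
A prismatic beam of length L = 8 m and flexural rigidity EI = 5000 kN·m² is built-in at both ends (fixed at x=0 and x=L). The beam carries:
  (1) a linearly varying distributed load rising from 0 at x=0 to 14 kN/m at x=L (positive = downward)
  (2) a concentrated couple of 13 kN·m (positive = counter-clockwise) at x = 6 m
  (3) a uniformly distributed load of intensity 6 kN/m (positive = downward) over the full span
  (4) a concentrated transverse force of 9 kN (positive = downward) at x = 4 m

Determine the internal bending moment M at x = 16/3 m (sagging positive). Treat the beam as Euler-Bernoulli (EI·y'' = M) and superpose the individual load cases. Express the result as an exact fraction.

Load 1 — triangular load w₀=14 kN/m (0→w₀ over full span):
  M_1 = 3w₀Lx/20 - w₀L²/30 - w₀x³/(6L) = 3·14·8·(16/3)/20 - 14·8²/30 - 14·(16/3)³/(6·8) = 6272/405 kN·m
Load 2 — applied couple M₀=13 kN·m at a=6 m (b=L-a=2):
  M_2 = R_Ax - M_A  [x≤a] with R_A=117/64, M_A=65/16 = (117/64)·(16/3) - (65/16) = 91/16 kN·m
Load 3 — uniform load w=6 kN/m over full span:
  M_3 = wLx/2 - wL²/12 - wx²/2 = 6·8·(16/3)/2 - 6·8²/12 - 6·(16/3)²/2 = 32/3 kN·m
Load 4 — point force P=9 kN at a=4 m (b=L-a=4):
  M_4 = Pa²(a+3b)(L-x)/L³ - Pa²b/L²  [x>a] = 9·4²·(4+3·4)·(8-(16/3))/8³ - 9·4²·4/8² = 3 kN·m
Superposition: M = Σ M_i = 225767/6480 kN·m ≈ 34.840586 kN·m

M(16/3) = 225767/6480 kN·m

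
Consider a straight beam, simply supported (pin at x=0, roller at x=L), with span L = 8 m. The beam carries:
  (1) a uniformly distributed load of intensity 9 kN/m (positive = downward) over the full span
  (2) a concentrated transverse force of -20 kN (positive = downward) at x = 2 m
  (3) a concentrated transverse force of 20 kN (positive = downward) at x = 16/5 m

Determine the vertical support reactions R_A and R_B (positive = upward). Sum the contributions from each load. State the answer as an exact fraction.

Load 1 — uniform load w=9 kN/m over full span:
  R_A = wL/2 = 9·8/2 = 36 kN
  R_B = wL/2 = 9·8/2 = 36 kN
Load 2 — point force P=-20 kN at a=2 m (b=L-a=6):
  R_A = Pb/L = (-20)·6/8 = -15 kN
  R_B = Pa/L = (-20)·2/8 = -5 kN
Load 3 — point force P=20 kN at a=16/5 m (b=L-a=24/5):
  R_A = Pb/L = 20·(24/5)/8 = 12 kN
  R_B = Pa/L = 20·(16/5)/8 = 8 kN
Superposition: R_A = 33 kN, R_B = 39 kN

R_A = 33 kN, R_B = 39 kN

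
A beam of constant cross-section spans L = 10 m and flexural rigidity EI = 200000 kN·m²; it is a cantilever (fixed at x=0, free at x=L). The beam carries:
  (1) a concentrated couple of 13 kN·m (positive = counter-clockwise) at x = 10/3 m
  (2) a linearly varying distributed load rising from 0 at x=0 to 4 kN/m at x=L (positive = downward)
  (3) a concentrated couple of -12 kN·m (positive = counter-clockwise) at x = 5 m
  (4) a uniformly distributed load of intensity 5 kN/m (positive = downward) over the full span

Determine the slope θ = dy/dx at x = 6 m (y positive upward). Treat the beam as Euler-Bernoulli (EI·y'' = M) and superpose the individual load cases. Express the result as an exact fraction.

θ(6) = -9437/1500000 rad

Load 1 — applied couple M₀=13 kN·m at a=10/3 m (b=L-a=20/3):
  θ_1 = M₀a/EI  [x>a] = 13·(10/3)/200000 = 13/60000 rad
Load 2 — triangular load w₀=4 kN/m (0→w₀ over full span):
  θ_2 = (w₀Lx²/4-w₀L²x/3-w₀x⁴/(24L))/EI = (4·10·6²/4-4·10²·6/3-4·6⁴/(24·10))/200000 = -577/250000 rad
Load 3 — applied couple M₀=-12 kN·m at a=5 m (b=L-a=5):
  θ_3 = M₀a/EI  [x>a] = (-12)·5/200000 = -3/10000 rad
Load 4 — uniform load w=5 kN/m over full span:
  θ_4 = -wx(x²-3Lx+3L²)/(6EI) = -5·6·(6²-3·10·6+3·10²)/(6·200000) = -39/10000 rad
Superposition: θ = Σ θ_i = -9437/1500000 rad ≈ -0.006291 rad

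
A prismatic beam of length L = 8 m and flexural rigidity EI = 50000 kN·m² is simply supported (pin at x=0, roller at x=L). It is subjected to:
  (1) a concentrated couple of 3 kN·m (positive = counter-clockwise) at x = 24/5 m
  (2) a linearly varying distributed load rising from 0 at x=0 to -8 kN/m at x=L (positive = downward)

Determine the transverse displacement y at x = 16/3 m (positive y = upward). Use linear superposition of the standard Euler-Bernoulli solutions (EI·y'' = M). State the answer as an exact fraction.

y(16/3) = 215278/56953125 m

Load 1 — applied couple M₀=3 kN·m at a=24/5 m (b=L-a=16/5):
  y_1 = (M₀x³/(6L)-M₀(x-a)²/2+C₁x)/EI  [x>a] with C₁=M₀(3b²-L²)/(6L)=-52/25 = (3·(16/3)³/(6·8)-3·((16/3)-(24/5))²/2+(-52/25)·(16/3))/50000 = -86/2109375 m
Load 2 — triangular load w₀=-8 kN/m (0→w₀ over full span):
  y_2 = -w₀x(7L⁴-10L²x²+3x⁴)/(360LEI) = -(-8)·(16/3)·(7·8⁴-10·8²·(16/3)²+3·(16/3)⁴)/(360·8·50000) = 8704/2278125 m
Superposition: y = Σ y_i = 215278/56953125 m ≈ 0.003780 m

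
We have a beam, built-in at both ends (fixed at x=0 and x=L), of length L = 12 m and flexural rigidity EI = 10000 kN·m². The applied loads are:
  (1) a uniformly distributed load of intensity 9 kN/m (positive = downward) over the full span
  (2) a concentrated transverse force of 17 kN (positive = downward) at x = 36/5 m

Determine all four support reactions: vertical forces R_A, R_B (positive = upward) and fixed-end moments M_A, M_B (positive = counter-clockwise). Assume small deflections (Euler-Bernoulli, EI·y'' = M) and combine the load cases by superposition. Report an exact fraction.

R_A = 7498/125 kN, M_A = 15948/125 kN·m, R_B = 8127/125 kN, M_B = -17172/125 kN·m

Load 1 — uniform load w=9 kN/m over full span:
  R_A = wL/2 = 9·12/2 = 54 kN
  M_A = wL²/12 = 9·12²/12 = 108 kN·m
  R_B = wL/2 = 9·12/2 = 54 kN
  M_B = -wL²/12 = -9·12²/12 = -108 kN·m
Load 2 — point force P=17 kN at a=36/5 m (b=L-a=24/5):
  R_A = Pb²(3a+b)/L³ = 17·(24/5)²·(3·(36/5)+(24/5))/12³ = 748/125 kN
  M_A = Pab²/L² = 17·(36/5)·(24/5)²/12² = 2448/125 kN·m
  R_B = Pa²(a+3b)/L³ = 17·(36/5)²·((36/5)+3·(24/5))/12³ = 1377/125 kN
  M_B = -Pa²b/L² = -17·(36/5)²·(24/5)/12² = -3672/125 kN·m
Superposition: R_A = 7498/125 kN, M_A = 15948/125 kN·m, R_B = 8127/125 kN, M_B = -17172/125 kN·m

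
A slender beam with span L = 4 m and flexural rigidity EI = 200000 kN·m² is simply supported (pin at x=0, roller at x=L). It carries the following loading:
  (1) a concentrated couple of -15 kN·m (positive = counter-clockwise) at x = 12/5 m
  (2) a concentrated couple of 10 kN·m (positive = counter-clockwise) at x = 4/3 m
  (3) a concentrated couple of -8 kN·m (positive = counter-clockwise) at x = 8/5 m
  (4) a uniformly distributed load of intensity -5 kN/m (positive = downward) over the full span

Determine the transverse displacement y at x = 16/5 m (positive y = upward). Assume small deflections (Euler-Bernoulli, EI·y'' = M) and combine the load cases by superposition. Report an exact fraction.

Load 1 — applied couple M₀=-15 kN·m at a=12/5 m (b=L-a=8/5):
  y_1 = (M₀x³/(6L)-M₀(x-a)²/2+C₁x)/EI  [x>a] with C₁=M₀(3b²-L²)/(6L)=26/5 = ((-15)·(16/5)³/(6·4)-(-15)·((16/5)-(12/5))²/2+(26/5)·(16/5))/200000 = 3/625000 m
Load 2 — applied couple M₀=10 kN·m at a=4/3 m (b=L-a=8/3):
  y_2 = (M₀x³/(6L)-M₀(x-a)²/2+C₁x)/EI  [x>a] with C₁=M₀(3b²-L²)/(6L)=20/9 = (10·(16/5)³/(6·4)-10·((16/5)-(4/3))²/2+(20/9)·(16/5))/200000 = 47/2812500 m
Load 3 — applied couple M₀=-8 kN·m at a=8/5 m (b=L-a=12/5):
  y_3 = (M₀x³/(6L)-M₀(x-a)²/2+C₁x)/EI  [x>a] with C₁=M₀(3b²-L²)/(6L)=-32/75 = ((-8)·(16/5)³/(6·4)-(-8)·((16/5)-(8/5))²/2+(-32/75)·(16/5))/200000 = -4/390625 m
Load 4 — uniform load w=-5 kN/m over full span:
  y_4 = -wx(L³-2Lx²+x³)/(24EI) = -(-5)·(16/5)·(4³-2·4·(16/5)²+(16/5)³)/(24·200000) = 58/1171875 m
Superposition: y = Σ y_i = 1709/28125000 m ≈ 0.000061 m

y(16/5) = 1709/28125000 m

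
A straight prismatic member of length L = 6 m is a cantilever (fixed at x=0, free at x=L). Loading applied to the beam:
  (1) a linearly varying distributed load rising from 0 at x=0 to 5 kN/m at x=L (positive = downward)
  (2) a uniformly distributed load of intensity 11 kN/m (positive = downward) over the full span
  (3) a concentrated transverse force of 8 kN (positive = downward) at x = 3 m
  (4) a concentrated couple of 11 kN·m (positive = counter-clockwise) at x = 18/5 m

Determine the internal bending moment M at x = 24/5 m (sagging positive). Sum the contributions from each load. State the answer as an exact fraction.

M(24/5) = -282/25 kN·m

Load 1 — triangular load w₀=5 kN/m (0→w₀ over full span):
  M_1 = w₀Lx/2 - w₀L²/3 - w₀x³/(6L) = 5·6·(24/5)/2 - 5·6²/3 - 5·(24/5)³/(6·6) = -84/25 kN·m
Load 2 — uniform load w=11 kN/m over full span:
  M_2 = -w(L-x)²/2 = -11·(6-(24/5))²/2 = -198/25 kN·m
Load 3 — point force P=8 kN at a=3 m (b=L-a=3):
  M_3 = 0  [x>a] = 0 kN·m
Load 4 — applied couple M₀=11 kN·m at a=18/5 m (b=L-a=12/5):
  M_4 = 0  [x>a] = 0 kN·m
Superposition: M = Σ M_i = -282/25 kN·m ≈ -11.280000 kN·m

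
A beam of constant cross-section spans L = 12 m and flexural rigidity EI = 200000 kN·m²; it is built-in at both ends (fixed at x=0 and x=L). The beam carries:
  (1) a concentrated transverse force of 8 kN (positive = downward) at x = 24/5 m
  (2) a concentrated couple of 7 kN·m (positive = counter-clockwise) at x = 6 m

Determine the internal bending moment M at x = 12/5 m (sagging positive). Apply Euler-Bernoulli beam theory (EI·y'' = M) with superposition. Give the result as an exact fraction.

M(12/5) = -2581/2500 kN·m

Load 1 — point force P=8 kN at a=24/5 m (b=L-a=36/5):
  M_1 = Pb²(3a+b)x/L³ - Pab²/L²  [x≤a] = 8·(36/5)²·(3·(24/5)+(36/5))·(12/5)/12³ - 8·(24/5)·(36/5)²/12² = -864/625 kN·m
Load 2 — applied couple M₀=7 kN·m at a=6 m (b=L-a=6):
  M_2 = R_Ax - M_A  [x≤a] with R_A=7/8, M_A=7/4 = (7/8)·(12/5) - (7/4) = 7/20 kN·m
Superposition: M = Σ M_i = -2581/2500 kN·m ≈ -1.032400 kN·m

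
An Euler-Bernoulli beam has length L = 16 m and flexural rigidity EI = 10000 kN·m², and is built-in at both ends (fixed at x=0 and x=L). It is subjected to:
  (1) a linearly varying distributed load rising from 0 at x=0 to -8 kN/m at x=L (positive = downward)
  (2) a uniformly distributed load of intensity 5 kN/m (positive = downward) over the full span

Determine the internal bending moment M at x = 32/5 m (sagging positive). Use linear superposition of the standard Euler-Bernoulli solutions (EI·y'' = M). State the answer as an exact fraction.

M(32/5) = 5312/375 kN·m

Load 1 — triangular load w₀=-8 kN/m (0→w₀ over full span):
  M_1 = 3w₀Lx/20 - w₀L²/30 - w₀x³/(6L) = 3·(-8)·16·(32/5)/20 - (-8)·16²/30 - (-8)·(32/5)³/(6·16) = -4096/125 kN·m
Load 2 — uniform load w=5 kN/m over full span:
  M_2 = wLx/2 - wL²/12 - wx²/2 = 5·16·(32/5)/2 - 5·16²/12 - 5·(32/5)²/2 = 704/15 kN·m
Superposition: M = Σ M_i = 5312/375 kN·m ≈ 14.165333 kN·m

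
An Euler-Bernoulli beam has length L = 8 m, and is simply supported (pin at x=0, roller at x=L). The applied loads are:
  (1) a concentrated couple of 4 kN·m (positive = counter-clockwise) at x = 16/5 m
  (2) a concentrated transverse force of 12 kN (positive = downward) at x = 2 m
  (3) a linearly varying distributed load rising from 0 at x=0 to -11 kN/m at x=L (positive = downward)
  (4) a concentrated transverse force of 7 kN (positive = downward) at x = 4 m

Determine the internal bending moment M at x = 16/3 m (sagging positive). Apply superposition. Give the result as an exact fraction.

Load 1 — applied couple M₀=4 kN·m at a=16/5 m (b=L-a=24/5):
  M_1 = M₀x/L - M₀  [x>a] = 4·(16/3)/8 - 4 = -4/3 kN·m
Load 2 — point force P=12 kN at a=2 m (b=L-a=6):
  M_2 = Pa(L-x)/L  [x>a] = 12·2·(8-(16/3))/8 = 8 kN·m
Load 3 — triangular load w₀=-11 kN/m (0→w₀ over full span):
  M_3 = w₀Lx/6 - w₀x³/(6L) = (-11)·8·(16/3)/6 - (-11)·(16/3)³/(6·8) = -3520/81 kN·m
Load 4 — point force P=7 kN at a=4 m (b=L-a=4):
  M_4 = Pa(L-x)/L  [x>a] = 7·4·(8-(16/3))/8 = 28/3 kN·m
Superposition: M = Σ M_i = -2224/81 kN·m ≈ -27.456790 kN·m

M(16/3) = -2224/81 kN·m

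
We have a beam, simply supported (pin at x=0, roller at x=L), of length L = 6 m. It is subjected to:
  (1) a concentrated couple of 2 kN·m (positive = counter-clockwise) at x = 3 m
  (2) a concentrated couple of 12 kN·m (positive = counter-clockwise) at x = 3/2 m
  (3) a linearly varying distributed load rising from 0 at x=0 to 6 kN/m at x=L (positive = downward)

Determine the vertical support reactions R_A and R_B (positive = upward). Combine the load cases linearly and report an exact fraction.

R_A = 25/3 kN, R_B = 29/3 kN

Load 1 — applied couple M₀=2 kN·m at a=3 m (b=L-a=3):
  R_A = M₀/L = 2/6 = 1/3 kN
  R_B = -M₀/L = -2/6 = -1/3 kN
Load 2 — applied couple M₀=12 kN·m at a=3/2 m (b=L-a=9/2):
  R_A = M₀/L = 12/6 = 2 kN
  R_B = -M₀/L = -12/6 = -2 kN
Load 3 — triangular load w₀=6 kN/m (0→w₀ over full span):
  R_A = w₀L/6 = 6·6/6 = 6 kN
  R_B = w₀L/3 = 6·6/3 = 12 kN
Superposition: R_A = 25/3 kN, R_B = 29/3 kN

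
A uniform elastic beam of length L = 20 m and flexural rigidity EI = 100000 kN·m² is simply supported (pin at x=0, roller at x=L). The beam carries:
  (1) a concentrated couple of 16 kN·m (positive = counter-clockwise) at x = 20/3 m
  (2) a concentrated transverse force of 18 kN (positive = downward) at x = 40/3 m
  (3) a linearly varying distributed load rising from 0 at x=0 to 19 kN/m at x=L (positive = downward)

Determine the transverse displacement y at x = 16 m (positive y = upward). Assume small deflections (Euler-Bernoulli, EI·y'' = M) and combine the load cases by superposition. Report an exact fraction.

Load 1 — applied couple M₀=16 kN·m at a=20/3 m (b=L-a=40/3):
  y_1 = (M₀x³/(6L)-M₀(x-a)²/2+C₁x)/EI  [x>a] with C₁=M₀(3b²-L²)/(6L)=160/9 = (16·16³/(6·20)-16·(16-(20/3))²/2+(160/9)·16)/100000 = 188/140625 m
Load 2 — point force P=18 kN at a=40/3 m (b=L-a=20/3):
  y_2 = -Pa(L-x)(2Lx-a²-x²)/(6LEI)  [x>a] = -18·(40/3)·(20-16)·(2·20·16-(40/3)²-16²)/(6·20·100000) = -464/28125 m
Load 3 — triangular load w₀=19 kN/m (0→w₀ over full span):
  y_3 = -w₀x(7L⁴-10L²x²+3x⁴)/(360LEI) = -19·16·(7·20⁴-10·20²·16²+3·16⁴)/(360·20·100000) = -9652/78125 m
Superposition: y = Σ y_i = -97528/703125 m ≈ -0.138706 m

y(16) = -97528/703125 m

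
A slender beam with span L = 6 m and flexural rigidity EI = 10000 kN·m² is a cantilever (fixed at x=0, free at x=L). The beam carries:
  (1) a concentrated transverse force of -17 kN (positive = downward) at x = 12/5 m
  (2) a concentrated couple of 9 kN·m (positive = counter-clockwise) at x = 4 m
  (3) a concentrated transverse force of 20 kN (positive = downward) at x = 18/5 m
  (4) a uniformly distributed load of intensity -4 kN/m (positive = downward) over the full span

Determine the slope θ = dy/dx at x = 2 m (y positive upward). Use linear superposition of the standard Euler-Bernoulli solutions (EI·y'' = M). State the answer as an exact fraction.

Load 1 — point force P=-17 kN at a=12/5 m (b=L-a=18/5):
  θ_1 = -Px(2a-x)/(2EI)  [x≤a] = -(-17)·2·(2·(12/5)-2)/(2·10000) = 119/25000 rad
Load 2 — applied couple M₀=9 kN·m at a=4 m (b=L-a=2):
  θ_2 = M₀x/EI  [x≤a] = 9·2/10000 = 9/5000 rad
Load 3 — point force P=20 kN at a=18/5 m (b=L-a=12/5):
  θ_3 = -Px(2a-x)/(2EI)  [x≤a] = -20·2·(2·(18/5)-2)/(2·10000) = -13/1250 rad
Load 4 — uniform load w=-4 kN/m over full span:
  θ_4 = -wx(x²-3Lx+3L²)/(6EI) = -(-4)·2·(2²-3·6·2+3·6²)/(6·10000) = 19/1875 rad
Superposition: θ = Σ θ_i = 59/9375 rad ≈ 0.006293 rad

θ(2) = 59/9375 rad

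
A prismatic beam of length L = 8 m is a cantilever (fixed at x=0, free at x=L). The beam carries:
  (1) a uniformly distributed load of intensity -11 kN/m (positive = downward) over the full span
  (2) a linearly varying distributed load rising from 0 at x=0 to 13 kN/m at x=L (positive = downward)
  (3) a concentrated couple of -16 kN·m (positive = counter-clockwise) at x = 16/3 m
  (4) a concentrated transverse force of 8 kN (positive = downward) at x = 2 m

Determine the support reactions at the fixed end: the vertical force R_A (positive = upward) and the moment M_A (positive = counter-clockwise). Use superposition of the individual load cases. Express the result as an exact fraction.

Load 1 — uniform load w=-11 kN/m over full span:
  R_A = wL = (-11)·8 = -88 kN
  M_A = wL²/2 = (-11)·8²/2 = -352 kN·m
Load 2 — triangular load w₀=13 kN/m (0→w₀ over full span):
  R_A = w₀L/2 = 13·8/2 = 52 kN
  M_A = w₀L²/3 = 13·8²/3 = 832/3 kN·m
Load 3 — applied couple M₀=-16 kN·m at a=16/3 m (b=L-a=8/3):
  R_A = 0 kN
  M_A = -M₀ = -(-16) = 16 kN·m
Load 4 — point force P=8 kN at a=2 m (b=L-a=6):
  R_A = P = 8 kN
  M_A = Pa = 8·2 = 16 kN·m
Superposition: R_A = -28 kN, M_A = -128/3 kN·m

R_A = -28 kN, M_A = -128/3 kN·m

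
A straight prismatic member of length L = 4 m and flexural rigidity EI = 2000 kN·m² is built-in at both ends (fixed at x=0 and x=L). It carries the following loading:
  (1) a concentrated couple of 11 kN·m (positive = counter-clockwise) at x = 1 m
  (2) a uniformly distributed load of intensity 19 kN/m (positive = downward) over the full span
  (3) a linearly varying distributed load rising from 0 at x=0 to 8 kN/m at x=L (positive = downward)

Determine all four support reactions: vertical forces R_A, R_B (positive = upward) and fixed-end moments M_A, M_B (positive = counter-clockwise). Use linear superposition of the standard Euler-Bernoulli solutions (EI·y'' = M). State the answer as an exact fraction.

Load 1 — applied couple M₀=11 kN·m at a=1 m (b=L-a=3):
  R_A = 6M₀ab/L³ = 6·11·1·3/4³ = 99/32 kN
  M_A = M₀b(2a-b)/L² = 11·3·(2·1-3)/4² = -33/16 kN·m
  R_B = -6M₀ab/L³ = -6·11·1·3/4³ = -99/32 kN
  M_B = M₀a(2b-a)/L² = 11·1·(2·3-1)/4² = 55/16 kN·m
Load 2 — uniform load w=19 kN/m over full span:
  R_A = wL/2 = 19·4/2 = 38 kN
  M_A = wL²/12 = 19·4²/12 = 76/3 kN·m
  R_B = wL/2 = 19·4/2 = 38 kN
  M_B = -wL²/12 = -19·4²/12 = -76/3 kN·m
Load 3 — triangular load w₀=8 kN/m (0→w₀ over full span):
  R_A = 3w₀L/20 = 3·8·4/20 = 24/5 kN
  M_A = w₀L²/30 = 8·4²/30 = 64/15 kN·m
  R_B = 7w₀L/20 = 7·8·4/20 = 56/5 kN
  M_B = -w₀L²/20 = -8·4²/20 = -32/5 kN·m
Superposition: R_A = 7343/160 kN, M_A = 2203/80 kN·m, R_B = 7377/160 kN, M_B = -6791/240 kN·m

R_A = 7343/160 kN, M_A = 2203/80 kN·m, R_B = 7377/160 kN, M_B = -6791/240 kN·m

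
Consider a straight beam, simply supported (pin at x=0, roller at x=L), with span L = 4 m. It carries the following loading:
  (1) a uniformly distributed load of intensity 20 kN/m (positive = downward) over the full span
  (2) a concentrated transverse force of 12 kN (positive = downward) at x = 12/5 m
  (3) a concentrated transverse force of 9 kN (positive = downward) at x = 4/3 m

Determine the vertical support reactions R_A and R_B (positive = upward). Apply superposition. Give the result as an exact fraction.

Load 1 — uniform load w=20 kN/m over full span:
  R_A = wL/2 = 20·4/2 = 40 kN
  R_B = wL/2 = 20·4/2 = 40 kN
Load 2 — point force P=12 kN at a=12/5 m (b=L-a=8/5):
  R_A = Pb/L = 12·(8/5)/4 = 24/5 kN
  R_B = Pa/L = 12·(12/5)/4 = 36/5 kN
Load 3 — point force P=9 kN at a=4/3 m (b=L-a=8/3):
  R_A = Pb/L = 9·(8/3)/4 = 6 kN
  R_B = Pa/L = 9·(4/3)/4 = 3 kN
Superposition: R_A = 254/5 kN, R_B = 251/5 kN

R_A = 254/5 kN, R_B = 251/5 kN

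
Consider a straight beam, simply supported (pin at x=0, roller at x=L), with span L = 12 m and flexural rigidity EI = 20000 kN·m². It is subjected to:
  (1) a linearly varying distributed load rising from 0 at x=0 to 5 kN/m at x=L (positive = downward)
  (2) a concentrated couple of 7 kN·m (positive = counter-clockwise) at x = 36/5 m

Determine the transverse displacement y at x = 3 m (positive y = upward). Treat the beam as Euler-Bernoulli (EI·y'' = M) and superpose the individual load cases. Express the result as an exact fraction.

y(3) = -383247/16000000 m

Load 1 — triangular load w₀=5 kN/m (0→w₀ over full span):
  y_1 = -w₀x(7L⁴-10L²x²+3x⁴)/(360LEI) = -5·3·(7·12⁴-10·12²·3²+3·3⁴)/(360·12·20000) = -2943/128000 m
Load 2 — applied couple M₀=7 kN·m at a=36/5 m (b=L-a=24/5):
  y_2 = (M₀x³/(6L)+C₁x)/EI  [x≤a] with C₁=M₀(3b²-L²)/(6L)=-182/25 = (7·3³/(6·12)+(-182/25)·3)/20000 = -3843/4000000 m
Superposition: y = Σ y_i = -383247/16000000 m ≈ -0.023953 m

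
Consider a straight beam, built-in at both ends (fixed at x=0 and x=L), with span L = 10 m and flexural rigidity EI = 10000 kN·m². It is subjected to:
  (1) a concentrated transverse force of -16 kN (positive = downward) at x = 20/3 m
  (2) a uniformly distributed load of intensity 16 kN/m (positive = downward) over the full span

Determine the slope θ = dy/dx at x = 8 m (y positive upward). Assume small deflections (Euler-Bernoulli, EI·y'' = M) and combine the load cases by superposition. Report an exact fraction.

Load 1 — point force P=-16 kN at a=20/3 m (b=L-a=10/3):
  θ_1 = Pa²(L-x)(2bL-(3b+a)(L-x))/(2L³EI)  [x>a] = (-16)·(20/3)²·(10-8)·(2·(10/3)·10-(3·(10/3)+(20/3))·(10-8))/(2·10³·10000) = -8/3375 rad
Load 2 — uniform load w=16 kN/m over full span:
  θ_2 = -wx(L-x)(L-2x)/(12EI) = -16·8·(10-8)·(10-2·8)/(12·10000) = 8/625 rad
Superposition: θ = Σ θ_i = 176/16875 rad ≈ 0.010430 rad

θ(8) = 176/16875 rad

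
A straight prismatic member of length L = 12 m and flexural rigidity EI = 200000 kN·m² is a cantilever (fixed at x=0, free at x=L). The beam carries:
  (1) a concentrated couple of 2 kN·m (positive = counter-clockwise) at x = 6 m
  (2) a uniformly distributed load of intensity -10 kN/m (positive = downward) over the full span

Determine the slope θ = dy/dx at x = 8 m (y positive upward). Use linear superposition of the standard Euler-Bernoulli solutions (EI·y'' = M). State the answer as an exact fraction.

θ(8) = 2089/150000 rad

Load 1 — applied couple M₀=2 kN·m at a=6 m (b=L-a=6):
  θ_1 = M₀a/EI  [x>a] = 2·6/200000 = 3/50000 rad
Load 2 — uniform load w=-10 kN/m over full span:
  θ_2 = -wx(x²-3Lx+3L²)/(6EI) = -(-10)·8·(8²-3·12·8+3·12²)/(6·200000) = 26/1875 rad
Superposition: θ = Σ θ_i = 2089/150000 rad ≈ 0.013927 rad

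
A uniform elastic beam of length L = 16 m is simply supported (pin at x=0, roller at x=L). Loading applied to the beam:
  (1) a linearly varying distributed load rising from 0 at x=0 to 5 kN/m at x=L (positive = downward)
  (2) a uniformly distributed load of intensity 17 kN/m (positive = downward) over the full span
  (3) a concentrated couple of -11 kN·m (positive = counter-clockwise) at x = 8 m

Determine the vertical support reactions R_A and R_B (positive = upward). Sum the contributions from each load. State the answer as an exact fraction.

R_A = 7135/48 kN, R_B = 7841/48 kN

Load 1 — triangular load w₀=5 kN/m (0→w₀ over full span):
  R_A = w₀L/6 = 5·16/6 = 40/3 kN
  R_B = w₀L/3 = 5·16/3 = 80/3 kN
Load 2 — uniform load w=17 kN/m over full span:
  R_A = wL/2 = 17·16/2 = 136 kN
  R_B = wL/2 = 17·16/2 = 136 kN
Load 3 — applied couple M₀=-11 kN·m at a=8 m (b=L-a=8):
  R_A = M₀/L = (-11)/16 = -11/16 kN
  R_B = -M₀/L = -(-11)/16 = 11/16 kN
Superposition: R_A = 7135/48 kN, R_B = 7841/48 kN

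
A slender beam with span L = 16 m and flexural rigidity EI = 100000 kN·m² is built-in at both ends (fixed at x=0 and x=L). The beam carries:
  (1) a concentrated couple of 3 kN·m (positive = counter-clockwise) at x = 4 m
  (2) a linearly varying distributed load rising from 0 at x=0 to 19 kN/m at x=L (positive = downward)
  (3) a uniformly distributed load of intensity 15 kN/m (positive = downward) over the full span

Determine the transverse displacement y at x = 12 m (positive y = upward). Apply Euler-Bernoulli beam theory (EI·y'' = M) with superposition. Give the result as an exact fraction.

y(12) = -48759/2000000 m

Load 1 — applied couple M₀=3 kN·m at a=4 m (b=L-a=12):
  y_1 = (R_Ax³/6 - M_Ax²/2 - M₀(x-a)²/2)/EI  [x>a] with R_A=27/128, M_A=-9/16 = ((27/128)·12³/6 - (-9/16)·12²/2 - 3·(12-4)²/2)/100000 = 21/400000 m
Load 2 — triangular load w₀=19 kN/m (0→w₀ over full span):
  y_2 = -w₀x²(L-x)²(x+2L)/(120LEI) = -19·12²·(16-12)²·(12+2·16)/(120·16·100000) = -627/62500 m
Load 3 — uniform load w=15 kN/m over full span:
  y_3 = -wx²(L-x)²/(24EI) = -15·12²·(16-12)²/(24·100000) = -9/625 m
Superposition: y = Σ y_i = -48759/2000000 m ≈ -0.024379 m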